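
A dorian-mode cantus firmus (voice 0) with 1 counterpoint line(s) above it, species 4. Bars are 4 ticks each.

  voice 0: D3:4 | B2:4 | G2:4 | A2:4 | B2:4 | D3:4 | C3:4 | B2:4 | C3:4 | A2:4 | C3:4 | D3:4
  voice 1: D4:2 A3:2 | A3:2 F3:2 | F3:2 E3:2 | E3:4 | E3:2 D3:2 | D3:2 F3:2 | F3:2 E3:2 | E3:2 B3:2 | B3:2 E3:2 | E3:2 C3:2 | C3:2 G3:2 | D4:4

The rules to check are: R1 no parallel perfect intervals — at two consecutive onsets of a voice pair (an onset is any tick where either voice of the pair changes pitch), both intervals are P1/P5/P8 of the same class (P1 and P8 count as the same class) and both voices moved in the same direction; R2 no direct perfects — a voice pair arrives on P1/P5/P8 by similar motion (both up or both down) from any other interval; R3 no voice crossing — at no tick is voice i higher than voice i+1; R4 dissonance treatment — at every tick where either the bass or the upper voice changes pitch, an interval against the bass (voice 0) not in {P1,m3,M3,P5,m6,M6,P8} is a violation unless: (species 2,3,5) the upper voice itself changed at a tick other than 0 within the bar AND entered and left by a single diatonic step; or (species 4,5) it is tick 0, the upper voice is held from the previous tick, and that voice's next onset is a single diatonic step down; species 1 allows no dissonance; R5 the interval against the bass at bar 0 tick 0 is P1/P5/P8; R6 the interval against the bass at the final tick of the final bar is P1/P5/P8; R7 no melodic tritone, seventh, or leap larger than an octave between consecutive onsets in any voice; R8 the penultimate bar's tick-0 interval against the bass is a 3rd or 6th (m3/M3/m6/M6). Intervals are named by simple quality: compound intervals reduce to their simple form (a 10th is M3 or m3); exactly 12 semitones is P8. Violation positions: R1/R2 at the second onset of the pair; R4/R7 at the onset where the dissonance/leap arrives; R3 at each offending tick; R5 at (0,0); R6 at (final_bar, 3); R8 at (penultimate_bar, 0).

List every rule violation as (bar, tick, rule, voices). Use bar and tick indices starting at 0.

bar 0: v0=D3 v1=D4 downbeat P8
bar 1: v0=B2 v1=A3 downbeat m7
bar 2: v0=G2 v1=F3 downbeat m7
bar 3: v0=A2 v1=E3 downbeat P5
bar 4: v0=B2 v1=E3 downbeat P4
bar 5: v0=D3 v1=D3 downbeat P1
bar 6: v0=C3 v1=F3 downbeat P4
bar 7: v0=B2 v1=E3 downbeat P4
bar 8: v0=C3 v1=B3 downbeat M7
bar 9: v0=A2 v1=E3 downbeat P5
bar 10: v0=C3 v1=C3 downbeat P1
bar 11: v0=D3 v1=D4 downbeat P8
  -> R4 @ bar 1 tick 0 v(0, 1): B2/A3 m7 untreated
  -> R4 @ bar 1 tick 2 v(0, 1): B2/F3 TT untreated
  -> R4 @ bar 7 tick 0 v(0, 1): B2/E3 P4 untreated
  -> R4 @ bar 8 tick 0 v(0, 1): C3/B3 M7 untreated
  -> R8 @ bar 10 tick 0 v(0, 1): penult P1 not 3rd/6th
  -> R2 @ bar 11 tick 0 v(0, 1): C3/G3 P5 -> D3/D4 P8 similar

(1, 0, R4, (0, 1))
(1, 2, R4, (0, 1))
(7, 0, R4, (0, 1))
(8, 0, R4, (0, 1))
(10, 0, R8, (0, 1))
(11, 0, R2, (0, 1))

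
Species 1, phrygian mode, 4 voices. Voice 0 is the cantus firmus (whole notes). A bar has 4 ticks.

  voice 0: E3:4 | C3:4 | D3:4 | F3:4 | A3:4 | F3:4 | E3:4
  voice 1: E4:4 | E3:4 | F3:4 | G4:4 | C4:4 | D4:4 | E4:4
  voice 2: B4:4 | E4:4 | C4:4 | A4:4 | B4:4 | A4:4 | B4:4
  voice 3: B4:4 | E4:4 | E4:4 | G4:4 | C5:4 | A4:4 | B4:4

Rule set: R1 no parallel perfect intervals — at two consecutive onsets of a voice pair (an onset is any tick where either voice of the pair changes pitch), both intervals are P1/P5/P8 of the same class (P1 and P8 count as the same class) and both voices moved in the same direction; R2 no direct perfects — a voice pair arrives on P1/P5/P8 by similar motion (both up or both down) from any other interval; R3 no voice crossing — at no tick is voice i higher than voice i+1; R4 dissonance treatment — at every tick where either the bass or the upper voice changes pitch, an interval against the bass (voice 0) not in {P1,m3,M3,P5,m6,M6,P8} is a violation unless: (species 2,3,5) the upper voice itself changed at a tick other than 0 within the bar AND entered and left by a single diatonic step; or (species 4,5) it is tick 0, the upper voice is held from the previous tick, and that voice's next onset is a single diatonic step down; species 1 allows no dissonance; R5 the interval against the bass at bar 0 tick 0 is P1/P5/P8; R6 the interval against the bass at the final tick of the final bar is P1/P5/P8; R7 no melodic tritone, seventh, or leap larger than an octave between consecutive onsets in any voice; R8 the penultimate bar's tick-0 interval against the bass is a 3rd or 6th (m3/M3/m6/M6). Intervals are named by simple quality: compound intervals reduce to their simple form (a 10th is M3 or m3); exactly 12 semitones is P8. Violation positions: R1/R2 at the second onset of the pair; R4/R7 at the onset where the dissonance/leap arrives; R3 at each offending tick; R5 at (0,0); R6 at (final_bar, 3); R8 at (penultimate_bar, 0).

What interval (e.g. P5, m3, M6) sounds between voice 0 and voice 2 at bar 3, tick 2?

M3

voice 0=F3 voice 2=A4 -> M3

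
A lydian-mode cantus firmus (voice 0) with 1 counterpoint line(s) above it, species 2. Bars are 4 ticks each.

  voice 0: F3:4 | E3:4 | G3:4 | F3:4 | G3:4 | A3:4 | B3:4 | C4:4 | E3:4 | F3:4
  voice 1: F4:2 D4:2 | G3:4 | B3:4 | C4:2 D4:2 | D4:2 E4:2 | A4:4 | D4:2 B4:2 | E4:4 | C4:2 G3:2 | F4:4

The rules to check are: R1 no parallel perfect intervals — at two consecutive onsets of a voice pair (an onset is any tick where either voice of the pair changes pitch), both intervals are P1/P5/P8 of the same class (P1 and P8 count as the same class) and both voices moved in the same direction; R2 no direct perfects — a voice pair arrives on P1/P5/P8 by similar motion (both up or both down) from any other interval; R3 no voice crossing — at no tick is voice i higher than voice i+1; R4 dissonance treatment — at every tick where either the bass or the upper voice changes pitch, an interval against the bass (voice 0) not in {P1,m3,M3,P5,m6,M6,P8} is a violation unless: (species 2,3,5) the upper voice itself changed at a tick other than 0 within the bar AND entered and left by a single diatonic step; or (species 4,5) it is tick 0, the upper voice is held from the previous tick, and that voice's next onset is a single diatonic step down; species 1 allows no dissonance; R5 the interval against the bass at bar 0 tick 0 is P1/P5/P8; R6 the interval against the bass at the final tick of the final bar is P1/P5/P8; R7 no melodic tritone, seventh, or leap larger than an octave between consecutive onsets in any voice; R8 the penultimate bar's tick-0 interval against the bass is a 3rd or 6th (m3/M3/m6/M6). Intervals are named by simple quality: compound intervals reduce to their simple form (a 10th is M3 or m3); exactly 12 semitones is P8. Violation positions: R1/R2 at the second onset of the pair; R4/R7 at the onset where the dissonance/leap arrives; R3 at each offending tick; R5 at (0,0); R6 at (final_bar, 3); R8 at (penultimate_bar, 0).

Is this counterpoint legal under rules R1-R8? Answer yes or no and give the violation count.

bar 0: v0=F3 v1=F4 (P8)
bar 1: v0=E3 v1=G3 (m3)
bar 2: v0=G3 v1=B3 (M3)
bar 3: v0=F3 v1=C4 (P5)
bar 4: v0=G3 v1=D4 (P5)
bar 5: v0=A3 v1=A4 (P8)
bar 6: v0=B3 v1=D4 (m3)
bar 7: v0=C4 v1=E4 (M3)
bar 8: v0=E3 v1=C4 (m6)
bar 9: v0=F3 v1=F4 (P8)
  R2 @ bar5.0: G3/E4 M6 -> A3/A4 P8 similar
  R2 @ bar9.0: E3/G3 m3 -> F3/F4 P8 similar
  R7 @ bar9.0: G3->F4 leap 10st

No (3 violations)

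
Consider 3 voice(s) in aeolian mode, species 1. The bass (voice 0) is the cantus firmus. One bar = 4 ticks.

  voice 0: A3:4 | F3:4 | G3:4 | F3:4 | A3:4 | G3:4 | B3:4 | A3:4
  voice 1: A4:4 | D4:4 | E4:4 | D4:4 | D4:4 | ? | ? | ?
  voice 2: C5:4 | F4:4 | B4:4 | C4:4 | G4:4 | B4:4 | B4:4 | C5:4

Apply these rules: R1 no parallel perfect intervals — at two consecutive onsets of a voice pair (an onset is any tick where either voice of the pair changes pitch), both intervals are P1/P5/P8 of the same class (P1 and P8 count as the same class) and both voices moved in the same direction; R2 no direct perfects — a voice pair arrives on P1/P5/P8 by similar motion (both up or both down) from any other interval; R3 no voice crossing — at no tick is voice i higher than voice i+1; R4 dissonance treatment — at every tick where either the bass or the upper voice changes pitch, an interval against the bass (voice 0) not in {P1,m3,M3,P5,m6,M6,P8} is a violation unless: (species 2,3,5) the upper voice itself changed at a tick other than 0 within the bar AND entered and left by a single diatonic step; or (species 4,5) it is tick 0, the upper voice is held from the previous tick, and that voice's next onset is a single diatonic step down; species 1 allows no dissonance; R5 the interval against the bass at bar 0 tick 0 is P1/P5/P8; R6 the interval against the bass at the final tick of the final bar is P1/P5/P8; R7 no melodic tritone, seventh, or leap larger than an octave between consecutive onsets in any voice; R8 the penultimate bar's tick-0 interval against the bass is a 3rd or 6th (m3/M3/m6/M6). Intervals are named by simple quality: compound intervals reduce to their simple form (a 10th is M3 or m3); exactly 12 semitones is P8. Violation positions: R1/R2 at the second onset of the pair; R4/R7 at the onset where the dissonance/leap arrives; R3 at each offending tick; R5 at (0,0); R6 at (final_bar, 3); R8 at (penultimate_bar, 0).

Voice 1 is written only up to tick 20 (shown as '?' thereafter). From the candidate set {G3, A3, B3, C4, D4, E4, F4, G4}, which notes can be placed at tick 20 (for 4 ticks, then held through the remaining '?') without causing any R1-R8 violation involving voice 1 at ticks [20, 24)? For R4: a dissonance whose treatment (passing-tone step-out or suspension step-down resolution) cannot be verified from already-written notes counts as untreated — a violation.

G3: violates R2
A3: violates R4
B3: legal
C4: violates R4
D4: legal
E4: violates R2
F4: violates R4
G4: legal

{B3, D4, G4}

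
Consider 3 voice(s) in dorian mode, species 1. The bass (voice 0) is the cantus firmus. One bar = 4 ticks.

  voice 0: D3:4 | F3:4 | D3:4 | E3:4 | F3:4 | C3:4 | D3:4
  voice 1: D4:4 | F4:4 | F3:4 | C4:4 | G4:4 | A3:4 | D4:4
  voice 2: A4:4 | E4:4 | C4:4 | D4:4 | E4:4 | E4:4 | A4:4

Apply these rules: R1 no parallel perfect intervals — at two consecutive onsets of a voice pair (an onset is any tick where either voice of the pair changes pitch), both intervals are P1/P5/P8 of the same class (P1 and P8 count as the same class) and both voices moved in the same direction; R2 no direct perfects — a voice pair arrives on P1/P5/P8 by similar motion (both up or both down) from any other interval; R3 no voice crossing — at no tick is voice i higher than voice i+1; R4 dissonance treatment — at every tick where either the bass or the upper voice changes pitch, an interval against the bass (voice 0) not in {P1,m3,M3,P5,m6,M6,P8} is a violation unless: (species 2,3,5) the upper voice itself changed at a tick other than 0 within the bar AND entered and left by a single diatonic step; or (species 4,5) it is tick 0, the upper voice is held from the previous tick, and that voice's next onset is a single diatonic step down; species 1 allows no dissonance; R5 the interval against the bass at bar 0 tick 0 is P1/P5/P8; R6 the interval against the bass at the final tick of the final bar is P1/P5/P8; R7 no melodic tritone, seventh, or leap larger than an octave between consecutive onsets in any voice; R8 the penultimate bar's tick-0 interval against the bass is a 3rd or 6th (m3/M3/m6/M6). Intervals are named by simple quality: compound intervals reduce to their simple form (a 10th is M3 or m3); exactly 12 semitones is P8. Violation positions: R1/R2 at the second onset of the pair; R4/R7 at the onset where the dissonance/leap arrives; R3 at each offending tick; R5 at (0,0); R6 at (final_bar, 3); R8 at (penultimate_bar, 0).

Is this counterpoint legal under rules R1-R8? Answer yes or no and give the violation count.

No (19 violations)

bar 0: v0=D3 v1=D4 v2=A4 (P5)
bar 1: v0=F3 v1=F4 v2=E4 (M7)
bar 2: v0=D3 v1=F3 v2=C4 (m7)
bar 3: v0=E3 v1=C4 v2=D4 (m7)
bar 4: v0=F3 v1=G4 v2=E4 (M7)
bar 5: v0=C3 v1=A3 v2=E4 (M3)
bar 6: v0=D3 v1=D4 v2=A4 (P5)
  R1 @ bar1.0: D3/D4 P8 -> F3/F4 P8 similar
  R3 @ bar1.0: F4 above E4
  R4 @ bar1.0: F3/E4 M7 untreated
  R3 @ bar1.1: F4 above E4
  R3 @ bar1.2: F4 above E4
  R3 @ bar1.3: F4 above E4
  R2 @ bar2.0: F4/E4 m2 -> F3/C4 P5 similar
  R4 @ bar2.0: D3/C4 m7 untreated
  R4 @ bar3.0: E3/D4 m7 untreated
  R3 @ bar4.0: G4 above E4
  R4 @ bar4.0: F3/G4 M2 untreated
  R4 @ bar4.0: F3/E4 M7 untreated
  R3 @ bar4.1: G4 above E4
  R3 @ bar4.2: G4 above E4
  R3 @ bar4.3: G4 above E4
  R7 @ bar5.0: G4->A3 leap 10st
  R1 @ bar6.0: A3/E4 P5 -> D4/A4 P5 similar
  R2 @ bar6.0: C3/A3 M6 -> D3/D4 P8 similar
  R2 @ bar6.0: C3/E4 M3 -> D3/A4 P5 similar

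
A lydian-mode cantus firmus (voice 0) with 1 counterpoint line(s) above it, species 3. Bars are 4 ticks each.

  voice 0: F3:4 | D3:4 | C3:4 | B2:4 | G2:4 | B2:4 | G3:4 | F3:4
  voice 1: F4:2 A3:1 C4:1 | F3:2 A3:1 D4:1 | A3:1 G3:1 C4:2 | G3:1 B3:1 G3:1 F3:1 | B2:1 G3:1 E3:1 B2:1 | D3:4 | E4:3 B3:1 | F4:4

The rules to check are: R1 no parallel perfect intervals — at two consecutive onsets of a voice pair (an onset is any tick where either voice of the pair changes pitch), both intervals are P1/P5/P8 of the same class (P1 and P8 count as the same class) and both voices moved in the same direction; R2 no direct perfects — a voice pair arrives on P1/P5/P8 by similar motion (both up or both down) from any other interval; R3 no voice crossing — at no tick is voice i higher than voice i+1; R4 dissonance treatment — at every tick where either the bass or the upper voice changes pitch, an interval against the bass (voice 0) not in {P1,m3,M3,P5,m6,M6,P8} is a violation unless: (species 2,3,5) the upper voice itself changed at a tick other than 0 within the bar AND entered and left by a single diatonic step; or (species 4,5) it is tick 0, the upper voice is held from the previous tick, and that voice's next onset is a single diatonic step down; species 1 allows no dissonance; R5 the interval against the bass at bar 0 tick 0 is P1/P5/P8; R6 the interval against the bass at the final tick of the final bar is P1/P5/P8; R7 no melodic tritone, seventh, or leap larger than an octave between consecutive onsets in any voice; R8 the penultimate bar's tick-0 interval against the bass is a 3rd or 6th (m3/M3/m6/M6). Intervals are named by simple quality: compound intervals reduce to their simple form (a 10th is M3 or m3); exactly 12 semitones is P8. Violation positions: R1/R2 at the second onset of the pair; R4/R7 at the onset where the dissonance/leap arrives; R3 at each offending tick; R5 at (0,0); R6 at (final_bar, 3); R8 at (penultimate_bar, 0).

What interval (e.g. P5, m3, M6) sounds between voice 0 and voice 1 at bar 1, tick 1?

m3

voice 0=D3 voice 1=F3 -> m3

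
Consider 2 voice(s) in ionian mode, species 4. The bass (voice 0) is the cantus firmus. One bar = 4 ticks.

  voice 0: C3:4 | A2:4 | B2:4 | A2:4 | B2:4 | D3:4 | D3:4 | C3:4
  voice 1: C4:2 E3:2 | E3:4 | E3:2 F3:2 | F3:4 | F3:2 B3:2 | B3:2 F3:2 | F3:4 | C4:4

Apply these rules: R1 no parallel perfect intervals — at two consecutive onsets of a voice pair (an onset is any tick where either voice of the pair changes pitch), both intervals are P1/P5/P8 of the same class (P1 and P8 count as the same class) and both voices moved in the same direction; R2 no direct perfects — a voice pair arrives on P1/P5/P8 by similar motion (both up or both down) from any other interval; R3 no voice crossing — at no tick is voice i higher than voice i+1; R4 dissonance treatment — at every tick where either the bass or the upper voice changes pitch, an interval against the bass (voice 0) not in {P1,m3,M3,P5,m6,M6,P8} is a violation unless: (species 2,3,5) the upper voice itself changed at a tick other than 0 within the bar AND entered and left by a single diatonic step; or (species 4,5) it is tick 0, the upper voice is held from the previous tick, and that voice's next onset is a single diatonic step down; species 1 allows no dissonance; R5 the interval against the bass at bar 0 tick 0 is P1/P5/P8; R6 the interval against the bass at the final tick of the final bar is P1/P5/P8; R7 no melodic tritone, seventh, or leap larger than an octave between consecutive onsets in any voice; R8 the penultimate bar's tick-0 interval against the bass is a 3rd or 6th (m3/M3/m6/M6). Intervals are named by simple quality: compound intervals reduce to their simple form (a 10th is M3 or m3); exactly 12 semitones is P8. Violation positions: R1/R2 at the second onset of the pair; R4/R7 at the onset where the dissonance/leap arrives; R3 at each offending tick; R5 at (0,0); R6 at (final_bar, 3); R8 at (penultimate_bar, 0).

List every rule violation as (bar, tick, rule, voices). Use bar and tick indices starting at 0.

bar 0: v0=C3 v1=C4 downbeat P8
bar 1: v0=A2 v1=E3 downbeat P5
bar 2: v0=B2 v1=E3 downbeat P4
bar 3: v0=A2 v1=F3 downbeat m6
bar 4: v0=B2 v1=F3 downbeat TT
bar 5: v0=D3 v1=B3 downbeat M6
bar 6: v0=D3 v1=F3 downbeat m3
bar 7: v0=C3 v1=C4 downbeat P8
  -> R4 @ bar 2 tick 0 v(0, 1): B2/E3 P4 untreated
  -> R4 @ bar 2 tick 2 v(0, 1): B2/F3 TT untreated
  -> R4 @ bar 4 tick 0 v(0, 1): B2/F3 TT untreated
  -> R7 @ bar 4 tick 2 v(1,): F3->B3 leap 6st
  -> R7 @ bar 5 tick 2 v(1,): B3->F3 leap 6st

(2, 0, R4, (0, 1))
(2, 2, R4, (0, 1))
(4, 0, R4, (0, 1))
(4, 2, R7, (1,))
(5, 2, R7, (1,))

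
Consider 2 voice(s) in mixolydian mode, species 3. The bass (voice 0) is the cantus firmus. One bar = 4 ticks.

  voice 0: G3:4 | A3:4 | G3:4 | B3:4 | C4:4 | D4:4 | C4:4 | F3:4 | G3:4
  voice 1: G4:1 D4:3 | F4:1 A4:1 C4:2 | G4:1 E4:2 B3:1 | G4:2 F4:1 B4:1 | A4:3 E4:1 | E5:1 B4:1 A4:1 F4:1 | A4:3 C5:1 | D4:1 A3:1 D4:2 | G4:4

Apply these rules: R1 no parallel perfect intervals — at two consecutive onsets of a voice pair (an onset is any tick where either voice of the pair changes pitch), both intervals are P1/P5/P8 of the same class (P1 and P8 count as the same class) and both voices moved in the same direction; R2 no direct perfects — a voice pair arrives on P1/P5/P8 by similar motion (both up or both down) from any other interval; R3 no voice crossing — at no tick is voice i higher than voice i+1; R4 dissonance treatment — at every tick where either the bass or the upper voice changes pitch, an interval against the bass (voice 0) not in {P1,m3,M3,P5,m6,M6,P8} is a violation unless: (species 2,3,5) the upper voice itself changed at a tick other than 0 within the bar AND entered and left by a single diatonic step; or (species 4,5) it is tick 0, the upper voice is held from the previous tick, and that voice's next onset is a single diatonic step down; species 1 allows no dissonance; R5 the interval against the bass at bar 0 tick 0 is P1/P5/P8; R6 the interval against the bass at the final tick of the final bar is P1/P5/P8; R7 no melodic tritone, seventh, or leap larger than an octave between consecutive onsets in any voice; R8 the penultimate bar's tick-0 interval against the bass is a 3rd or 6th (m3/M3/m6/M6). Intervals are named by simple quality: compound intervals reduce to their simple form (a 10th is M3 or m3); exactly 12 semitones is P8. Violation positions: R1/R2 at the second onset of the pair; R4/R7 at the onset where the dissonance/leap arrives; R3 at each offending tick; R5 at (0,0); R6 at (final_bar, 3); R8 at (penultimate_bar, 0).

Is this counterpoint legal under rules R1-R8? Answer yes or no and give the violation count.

bar 0: v0=G3 v1=G4 (P8)
bar 1: v0=A3 v1=F4 (m6)
bar 2: v0=G3 v1=G4 (P8)
bar 3: v0=B3 v1=G4 (m6)
bar 4: v0=C4 v1=A4 (M6)
bar 5: v0=D4 v1=E5 (M2)
bar 6: v0=C4 v1=A4 (M6)
bar 7: v0=F3 v1=D4 (M6)
bar 8: v0=G3 v1=G4 (P8)
  R4 @ bar3.2: B3/F4 TT untreated
  R7 @ bar3.3: F4->B4 leap 6st
  R4 @ bar5.0: D4/E5 M2 untreated
  R7 @ bar7.0: C5->D4 leap 10st
  R2 @ bar8.0: F3/D4 M6 -> G3/G4 P8 similar

No (5 violations)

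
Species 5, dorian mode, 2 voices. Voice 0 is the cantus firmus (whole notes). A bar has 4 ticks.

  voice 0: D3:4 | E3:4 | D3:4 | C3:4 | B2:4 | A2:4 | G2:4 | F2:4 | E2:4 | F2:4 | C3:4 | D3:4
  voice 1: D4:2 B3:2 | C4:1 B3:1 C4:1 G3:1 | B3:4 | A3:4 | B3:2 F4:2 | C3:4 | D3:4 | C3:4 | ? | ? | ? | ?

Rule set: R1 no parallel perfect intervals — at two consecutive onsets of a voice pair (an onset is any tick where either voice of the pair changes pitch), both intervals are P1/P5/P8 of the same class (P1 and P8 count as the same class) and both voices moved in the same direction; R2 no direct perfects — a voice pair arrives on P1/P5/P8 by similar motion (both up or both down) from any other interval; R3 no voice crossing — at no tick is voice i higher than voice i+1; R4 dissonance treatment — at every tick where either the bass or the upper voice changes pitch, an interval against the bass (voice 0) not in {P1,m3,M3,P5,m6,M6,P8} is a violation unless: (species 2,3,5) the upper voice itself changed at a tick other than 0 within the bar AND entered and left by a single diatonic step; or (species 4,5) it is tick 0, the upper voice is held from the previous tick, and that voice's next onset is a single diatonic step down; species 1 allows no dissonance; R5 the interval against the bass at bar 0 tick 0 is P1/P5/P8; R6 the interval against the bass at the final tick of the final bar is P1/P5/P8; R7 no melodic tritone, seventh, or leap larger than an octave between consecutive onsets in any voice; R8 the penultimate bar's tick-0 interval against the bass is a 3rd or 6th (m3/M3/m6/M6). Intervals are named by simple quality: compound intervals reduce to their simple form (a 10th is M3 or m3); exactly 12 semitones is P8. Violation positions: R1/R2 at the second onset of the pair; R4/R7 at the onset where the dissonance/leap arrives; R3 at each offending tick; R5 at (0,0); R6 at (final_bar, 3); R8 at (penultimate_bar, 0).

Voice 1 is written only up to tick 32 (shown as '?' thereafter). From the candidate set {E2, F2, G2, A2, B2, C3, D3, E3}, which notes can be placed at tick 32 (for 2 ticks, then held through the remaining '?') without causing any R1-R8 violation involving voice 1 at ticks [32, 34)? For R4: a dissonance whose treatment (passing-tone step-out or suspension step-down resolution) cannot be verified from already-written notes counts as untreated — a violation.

{C3, E3, G2}

E2: violates R2
F2: violates R4
G2: legal
A2: violates R4
B2: violates R1
C3: legal
D3: violates R4
E3: legal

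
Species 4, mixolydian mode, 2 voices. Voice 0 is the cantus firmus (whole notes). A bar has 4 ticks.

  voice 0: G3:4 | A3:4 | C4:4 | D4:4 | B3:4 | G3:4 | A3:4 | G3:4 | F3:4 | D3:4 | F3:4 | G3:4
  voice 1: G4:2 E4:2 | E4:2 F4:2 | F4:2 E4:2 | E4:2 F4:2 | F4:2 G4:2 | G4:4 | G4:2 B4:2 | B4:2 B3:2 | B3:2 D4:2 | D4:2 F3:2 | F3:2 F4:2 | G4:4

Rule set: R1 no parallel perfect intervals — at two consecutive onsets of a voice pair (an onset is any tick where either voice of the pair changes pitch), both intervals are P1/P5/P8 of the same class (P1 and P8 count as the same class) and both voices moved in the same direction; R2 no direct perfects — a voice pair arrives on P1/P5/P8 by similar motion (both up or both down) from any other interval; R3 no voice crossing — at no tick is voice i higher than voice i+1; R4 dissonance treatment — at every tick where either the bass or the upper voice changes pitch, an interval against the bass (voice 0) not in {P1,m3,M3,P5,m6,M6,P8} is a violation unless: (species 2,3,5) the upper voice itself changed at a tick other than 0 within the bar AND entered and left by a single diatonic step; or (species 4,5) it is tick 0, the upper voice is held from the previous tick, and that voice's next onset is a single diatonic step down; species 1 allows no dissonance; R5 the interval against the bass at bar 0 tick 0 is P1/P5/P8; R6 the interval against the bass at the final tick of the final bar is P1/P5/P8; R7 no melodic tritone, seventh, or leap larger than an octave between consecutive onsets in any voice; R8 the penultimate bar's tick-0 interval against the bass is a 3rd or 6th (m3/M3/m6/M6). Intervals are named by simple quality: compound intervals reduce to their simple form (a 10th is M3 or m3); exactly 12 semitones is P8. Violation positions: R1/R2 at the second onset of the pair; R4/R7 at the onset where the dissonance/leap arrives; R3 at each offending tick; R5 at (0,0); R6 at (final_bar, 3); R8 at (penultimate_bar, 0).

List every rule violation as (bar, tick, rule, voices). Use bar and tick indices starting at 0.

(3, 0, R4, (0, 1))
(4, 0, R4, (0, 1))
(6, 0, R4, (0, 1))
(6, 2, R4, (0, 1))
(8, 0, R4, (0, 1))
(10, 0, R8, (0, 1))
(11, 0, R1, (0, 1))

bar 0: v0=G3 v1=G4 downbeat P8
bar 1: v0=A3 v1=E4 downbeat P5
bar 2: v0=C4 v1=F4 downbeat P4
bar 3: v0=D4 v1=E4 downbeat M2
bar 4: v0=B3 v1=F4 downbeat TT
bar 5: v0=G3 v1=G4 downbeat P8
bar 6: v0=A3 v1=G4 downbeat m7
bar 7: v0=G3 v1=B4 downbeat M3
bar 8: v0=F3 v1=B3 downbeat TT
bar 9: v0=D3 v1=D4 downbeat P8
bar 10: v0=F3 v1=F3 downbeat P1
bar 11: v0=G3 v1=G4 downbeat P8
  -> R4 @ bar 3 tick 0 v(0, 1): D4/E4 M2 untreated
  -> R4 @ bar 4 tick 0 v(0, 1): B3/F4 TT untreated
  -> R4 @ bar 6 tick 0 v(0, 1): A3/G4 m7 untreated
  -> R4 @ bar 6 tick 2 v(0, 1): A3/B4 M2 untreated
  -> R4 @ bar 8 tick 0 v(0, 1): F3/B3 TT untreated
  -> R8 @ bar 10 tick 0 v(0, 1): penult P1 not 3rd/6th
  -> R1 @ bar 11 tick 0 v(0, 1): F3/F4 P8 -> G3/G4 P8 similar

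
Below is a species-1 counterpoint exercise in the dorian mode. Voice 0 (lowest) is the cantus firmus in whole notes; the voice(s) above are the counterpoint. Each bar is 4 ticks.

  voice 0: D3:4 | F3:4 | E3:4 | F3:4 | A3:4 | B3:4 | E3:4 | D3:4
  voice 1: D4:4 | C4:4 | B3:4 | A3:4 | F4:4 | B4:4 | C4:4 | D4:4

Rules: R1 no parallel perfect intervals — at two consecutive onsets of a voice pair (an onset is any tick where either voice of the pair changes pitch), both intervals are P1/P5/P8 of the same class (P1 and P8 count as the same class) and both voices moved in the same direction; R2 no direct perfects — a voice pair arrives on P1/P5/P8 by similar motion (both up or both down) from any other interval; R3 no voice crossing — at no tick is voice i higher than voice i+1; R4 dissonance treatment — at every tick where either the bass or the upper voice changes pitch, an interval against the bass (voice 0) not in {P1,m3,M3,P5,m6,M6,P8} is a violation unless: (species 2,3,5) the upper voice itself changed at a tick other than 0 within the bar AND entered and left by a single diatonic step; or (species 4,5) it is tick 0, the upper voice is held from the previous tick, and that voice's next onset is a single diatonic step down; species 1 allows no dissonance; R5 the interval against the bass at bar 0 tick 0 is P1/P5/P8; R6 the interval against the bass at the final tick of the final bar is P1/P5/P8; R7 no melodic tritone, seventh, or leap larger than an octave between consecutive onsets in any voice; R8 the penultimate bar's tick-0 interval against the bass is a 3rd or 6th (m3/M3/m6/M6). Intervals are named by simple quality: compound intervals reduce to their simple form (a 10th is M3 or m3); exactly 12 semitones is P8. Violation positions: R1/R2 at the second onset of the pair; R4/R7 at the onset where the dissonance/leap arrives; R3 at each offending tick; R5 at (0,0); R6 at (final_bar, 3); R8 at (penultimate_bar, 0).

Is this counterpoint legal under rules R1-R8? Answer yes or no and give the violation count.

bar 0: v0=D3 v1=D4 (P8)
bar 1: v0=F3 v1=C4 (P5)
bar 2: v0=E3 v1=B3 (P5)
bar 3: v0=F3 v1=A3 (M3)
bar 4: v0=A3 v1=F4 (m6)
bar 5: v0=B3 v1=B4 (P8)
bar 6: v0=E3 v1=C4 (m6)
bar 7: v0=D3 v1=D4 (P8)
  R1 @ bar2.0: F3/C4 P5 -> E3/B3 P5 similar
  R2 @ bar5.0: A3/F4 m6 -> B3/B4 P8 similar
  R7 @ bar5.0: F4->B4 leap 6st
  R7 @ bar6.0: B4->C4 leap 11st

No (4 violations)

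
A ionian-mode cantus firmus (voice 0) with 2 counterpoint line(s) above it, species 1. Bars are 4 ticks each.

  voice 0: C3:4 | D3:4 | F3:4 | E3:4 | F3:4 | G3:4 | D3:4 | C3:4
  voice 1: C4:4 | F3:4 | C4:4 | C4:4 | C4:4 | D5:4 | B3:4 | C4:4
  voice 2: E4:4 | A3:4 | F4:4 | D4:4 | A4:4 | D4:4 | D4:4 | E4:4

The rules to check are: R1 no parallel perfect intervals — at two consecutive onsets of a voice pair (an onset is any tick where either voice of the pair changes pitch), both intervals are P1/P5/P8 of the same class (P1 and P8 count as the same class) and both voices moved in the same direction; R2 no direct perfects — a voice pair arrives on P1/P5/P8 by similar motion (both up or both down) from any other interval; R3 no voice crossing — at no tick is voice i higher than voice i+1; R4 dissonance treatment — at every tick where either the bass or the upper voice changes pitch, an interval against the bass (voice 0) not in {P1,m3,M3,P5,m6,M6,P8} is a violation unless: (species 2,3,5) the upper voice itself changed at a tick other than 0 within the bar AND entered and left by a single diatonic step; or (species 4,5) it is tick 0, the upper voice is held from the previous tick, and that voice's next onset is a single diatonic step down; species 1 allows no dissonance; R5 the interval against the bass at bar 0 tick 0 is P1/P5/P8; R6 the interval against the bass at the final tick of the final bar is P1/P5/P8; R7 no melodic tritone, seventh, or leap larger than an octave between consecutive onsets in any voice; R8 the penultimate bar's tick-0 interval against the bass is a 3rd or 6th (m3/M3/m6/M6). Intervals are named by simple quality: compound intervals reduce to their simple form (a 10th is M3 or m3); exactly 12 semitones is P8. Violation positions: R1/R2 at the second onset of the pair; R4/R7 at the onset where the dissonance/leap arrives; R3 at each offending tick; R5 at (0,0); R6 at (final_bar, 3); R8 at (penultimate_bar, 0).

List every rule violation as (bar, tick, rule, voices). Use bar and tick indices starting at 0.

bar 0: v0=C3 v1=C4 v2=E4 downbeat M3
bar 1: v0=D3 v1=F3 v2=A3 downbeat P5
bar 2: v0=F3 v1=C4 v2=F4 downbeat P8
bar 3: v0=E3 v1=C4 v2=D4 downbeat m7
bar 4: v0=F3 v1=C4 v2=A4 downbeat M3
bar 5: v0=G3 v1=D5 v2=D4 downbeat P5
bar 6: v0=D3 v1=B3 v2=D4 downbeat P8
bar 7: v0=C3 v1=C4 v2=E4 downbeat M3
  -> R5 @ bar 0 tick 0 v(0, 2): opens on M3
  -> R2 @ bar 2 tick 0 v(0, 1): D3/F3 m3 -> F3/C4 P5 similar
  -> R2 @ bar 2 tick 0 v(0, 2): D3/A3 P5 -> F3/F4 P8 similar
  -> R4 @ bar 3 tick 0 v(0, 2): E3/D4 m7 untreated
  -> R1 @ bar 5 tick 0 v(0, 1): F3/C4 P5 -> G3/D5 P5 similar
  -> R3 @ bar 5 tick 0 v(1, 2): D5 above D4
  -> R7 @ bar 5 tick 0 v(1,): C4->D5 leap 14st
  -> R3 @ bar 5 tick 1 v(1, 2): D5 above D4
  -> R3 @ bar 5 tick 2 v(1, 2): D5 above D4
  -> R3 @ bar 5 tick 3 v(1, 2): D5 above D4
  -> R7 @ bar 6 tick 0 v(1,): D5->B3 leap 15st
  -> R8 @ bar 6 tick 0 v(0, 2): penult P8 not 3rd/6th
  -> R6 @ bar 7 tick 3 v(0, 2): closes on M3

(0, 0, R5, (0, 2))
(2, 0, R2, (0, 1))
(2, 0, R2, (0, 2))
(3, 0, R4, (0, 2))
(5, 0, R1, (0, 1))
(5, 0, R3, (1, 2))
(5, 0, R7, (1,))
(5, 1, R3, (1, 2))
(5, 2, R3, (1, 2))
(5, 3, R3, (1, 2))
(6, 0, R7, (1,))
(6, 0, R8, (0, 2))
(7, 3, R6, (0, 2))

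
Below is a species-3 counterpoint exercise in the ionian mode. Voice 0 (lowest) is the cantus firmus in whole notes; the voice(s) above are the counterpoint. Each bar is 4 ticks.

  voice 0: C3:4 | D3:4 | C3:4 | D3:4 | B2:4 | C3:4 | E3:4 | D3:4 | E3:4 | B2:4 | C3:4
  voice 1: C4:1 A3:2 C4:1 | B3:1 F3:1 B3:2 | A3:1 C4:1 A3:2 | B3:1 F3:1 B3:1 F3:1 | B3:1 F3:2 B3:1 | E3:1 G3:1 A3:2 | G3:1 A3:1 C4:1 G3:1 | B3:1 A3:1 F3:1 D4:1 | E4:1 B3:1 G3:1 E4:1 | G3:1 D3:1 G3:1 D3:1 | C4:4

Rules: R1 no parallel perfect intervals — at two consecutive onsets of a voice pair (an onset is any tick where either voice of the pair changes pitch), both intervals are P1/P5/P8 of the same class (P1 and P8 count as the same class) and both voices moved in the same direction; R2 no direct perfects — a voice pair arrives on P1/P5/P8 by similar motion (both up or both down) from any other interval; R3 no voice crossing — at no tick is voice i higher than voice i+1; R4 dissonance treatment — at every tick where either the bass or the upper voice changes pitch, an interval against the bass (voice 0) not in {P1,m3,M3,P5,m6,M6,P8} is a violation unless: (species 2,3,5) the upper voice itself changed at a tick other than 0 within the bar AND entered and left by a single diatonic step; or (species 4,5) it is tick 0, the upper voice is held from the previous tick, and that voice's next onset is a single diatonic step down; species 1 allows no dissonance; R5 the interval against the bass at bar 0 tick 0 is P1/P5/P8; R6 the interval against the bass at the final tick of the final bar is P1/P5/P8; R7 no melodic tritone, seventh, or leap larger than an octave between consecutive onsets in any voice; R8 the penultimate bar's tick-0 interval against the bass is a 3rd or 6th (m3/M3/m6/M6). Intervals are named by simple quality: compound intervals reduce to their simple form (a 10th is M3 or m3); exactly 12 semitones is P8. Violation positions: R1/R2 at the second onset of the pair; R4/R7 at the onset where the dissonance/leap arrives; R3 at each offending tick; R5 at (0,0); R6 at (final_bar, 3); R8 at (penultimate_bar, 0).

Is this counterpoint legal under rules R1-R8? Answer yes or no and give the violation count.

No (13 violations)

bar 0: v0=C3 v1=C4 (P8)
bar 1: v0=D3 v1=B3 (M6)
bar 2: v0=C3 v1=A3 (M6)
bar 3: v0=D3 v1=B3 (M6)
bar 4: v0=B2 v1=B3 (P8)
bar 5: v0=C3 v1=E3 (M3)
bar 6: v0=E3 v1=G3 (m3)
bar 7: v0=D3 v1=B3 (M6)
bar 8: v0=E3 v1=E4 (P8)
bar 9: v0=B2 v1=G3 (m6)
bar 10: v0=C3 v1=C4 (P8)
  R7 @ bar1.1: B3->F3 leap 6st
  R7 @ bar1.2: F3->B3 leap 6st
  R7 @ bar3.1: B3->F3 leap 6st
  R7 @ bar3.2: F3->B3 leap 6st
  R7 @ bar3.3: B3->F3 leap 6st
  R7 @ bar4.0: F3->B3 leap 6st
  R4 @ bar4.1: B2/F3 TT untreated
  R7 @ bar4.1: B3->F3 leap 6st
  R7 @ bar4.3: F3->B3 leap 6st
  R4 @ bar6.1: E3/A3 P4 untreated
  R1 @ bar8.0: D3/D4 P8 -> E3/E4 P8 similar
  R2 @ bar10.0: B2/D3 m3 -> C3/C4 P8 similar
  R7 @ bar10.0: D3->C4 leap 10st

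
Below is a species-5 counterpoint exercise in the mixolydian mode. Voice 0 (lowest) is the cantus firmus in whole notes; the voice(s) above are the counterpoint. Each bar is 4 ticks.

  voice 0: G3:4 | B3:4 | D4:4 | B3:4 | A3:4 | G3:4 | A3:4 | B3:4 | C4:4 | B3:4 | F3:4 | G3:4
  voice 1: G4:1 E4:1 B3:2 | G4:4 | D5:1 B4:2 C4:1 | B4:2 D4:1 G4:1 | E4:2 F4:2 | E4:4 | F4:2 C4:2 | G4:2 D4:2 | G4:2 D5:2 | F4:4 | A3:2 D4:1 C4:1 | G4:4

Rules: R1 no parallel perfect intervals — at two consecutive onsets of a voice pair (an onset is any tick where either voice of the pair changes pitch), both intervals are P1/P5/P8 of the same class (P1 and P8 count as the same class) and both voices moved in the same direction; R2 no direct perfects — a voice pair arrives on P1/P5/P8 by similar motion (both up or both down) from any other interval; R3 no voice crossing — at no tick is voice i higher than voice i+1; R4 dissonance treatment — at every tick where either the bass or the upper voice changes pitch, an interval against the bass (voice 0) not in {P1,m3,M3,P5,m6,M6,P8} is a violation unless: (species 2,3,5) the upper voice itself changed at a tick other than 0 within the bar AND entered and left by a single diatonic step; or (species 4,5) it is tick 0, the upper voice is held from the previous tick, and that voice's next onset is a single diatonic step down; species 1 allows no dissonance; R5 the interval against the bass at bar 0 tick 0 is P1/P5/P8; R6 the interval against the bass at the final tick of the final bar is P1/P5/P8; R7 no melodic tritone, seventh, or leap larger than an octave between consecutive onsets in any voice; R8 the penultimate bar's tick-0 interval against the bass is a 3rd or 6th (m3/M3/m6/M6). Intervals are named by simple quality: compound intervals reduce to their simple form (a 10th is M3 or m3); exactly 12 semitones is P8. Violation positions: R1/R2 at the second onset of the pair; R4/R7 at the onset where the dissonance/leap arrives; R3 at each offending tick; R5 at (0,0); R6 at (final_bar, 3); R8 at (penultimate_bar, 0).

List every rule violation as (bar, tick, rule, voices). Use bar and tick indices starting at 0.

bar 0: v0=G3 v1=G4 downbeat P8
bar 1: v0=B3 v1=G4 downbeat m6
bar 2: v0=D4 v1=D5 downbeat P8
bar 3: v0=B3 v1=B4 downbeat P8
bar 4: v0=A3 v1=E4 downbeat P5
bar 5: v0=G3 v1=E4 downbeat M6
bar 6: v0=A3 v1=F4 downbeat m6
bar 7: v0=B3 v1=G4 downbeat m6
bar 8: v0=C4 v1=G4 downbeat P5
bar 9: v0=B3 v1=F4 downbeat TT
bar 10: v0=F3 v1=A3 downbeat M3
bar 11: v0=G3 v1=G4 downbeat P8
  -> R2 @ bar 2 tick 0 v(0, 1): B3/G4 m6 -> D4/D5 P8 similar
  -> R3 @ bar 2 tick 3 v(0, 1): D4 above C4
  -> R4 @ bar 2 tick 3 v(0, 1): D4/C4 M2 untreated
  -> R7 @ bar 2 tick 3 v(1,): B4->C4 leap 11st
  -> R7 @ bar 3 tick 0 v(1,): C4->B4 leap 11st
  -> R2 @ bar 4 tick 0 v(0, 1): B3/G4 m6 -> A3/E4 P5 similar
  -> R2 @ bar 8 tick 0 v(0, 1): B3/D4 m3 -> C4/G4 P5 similar
  -> R4 @ bar 8 tick 2 v(0, 1): C4/D5 M2 untreated
  -> R4 @ bar 9 tick 0 v(0, 1): B3/F4 TT untreated
  -> R7 @ bar 10 tick 0 v(0,): B3->F3 leap 6st
  -> R2 @ bar 11 tick 0 v(0, 1): F3/C4 P5 -> G3/G4 P8 similar

(2, 0, R2, (0, 1))
(2, 3, R3, (0, 1))
(2, 3, R4, (0, 1))
(2, 3, R7, (1,))
(3, 0, R7, (1,))
(4, 0, R2, (0, 1))
(8, 0, R2, (0, 1))
(8, 2, R4, (0, 1))
(9, 0, R4, (0, 1))
(10, 0, R7, (0,))
(11, 0, R2, (0, 1))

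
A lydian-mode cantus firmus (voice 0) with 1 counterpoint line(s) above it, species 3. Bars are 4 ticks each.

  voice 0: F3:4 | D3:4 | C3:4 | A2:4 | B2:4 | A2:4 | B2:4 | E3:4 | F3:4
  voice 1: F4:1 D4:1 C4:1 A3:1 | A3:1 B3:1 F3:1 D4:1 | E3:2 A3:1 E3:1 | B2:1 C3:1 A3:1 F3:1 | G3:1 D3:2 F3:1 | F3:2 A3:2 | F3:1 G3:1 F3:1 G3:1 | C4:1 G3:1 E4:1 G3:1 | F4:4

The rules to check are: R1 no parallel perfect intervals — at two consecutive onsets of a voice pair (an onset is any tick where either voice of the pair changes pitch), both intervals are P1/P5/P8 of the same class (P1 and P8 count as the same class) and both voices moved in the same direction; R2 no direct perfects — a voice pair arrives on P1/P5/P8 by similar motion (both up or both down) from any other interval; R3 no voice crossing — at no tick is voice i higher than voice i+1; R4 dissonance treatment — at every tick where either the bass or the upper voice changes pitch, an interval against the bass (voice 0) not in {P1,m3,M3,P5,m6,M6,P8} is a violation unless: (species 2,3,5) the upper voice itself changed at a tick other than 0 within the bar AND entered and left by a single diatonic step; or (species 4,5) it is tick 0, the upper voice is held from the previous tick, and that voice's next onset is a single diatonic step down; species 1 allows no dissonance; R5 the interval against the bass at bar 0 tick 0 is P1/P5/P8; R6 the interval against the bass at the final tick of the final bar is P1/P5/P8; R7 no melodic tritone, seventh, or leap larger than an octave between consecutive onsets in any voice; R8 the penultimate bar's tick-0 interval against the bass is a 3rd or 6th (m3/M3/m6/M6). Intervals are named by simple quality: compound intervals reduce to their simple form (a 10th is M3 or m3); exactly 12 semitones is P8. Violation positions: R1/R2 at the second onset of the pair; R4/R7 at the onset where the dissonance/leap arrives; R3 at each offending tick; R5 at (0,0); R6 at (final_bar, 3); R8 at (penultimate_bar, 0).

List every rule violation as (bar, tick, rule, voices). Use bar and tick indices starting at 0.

(1, 2, R7, (1,))
(2, 0, R7, (1,))
(3, 0, R4, (0, 1))
(4, 3, R4, (0, 1))
(6, 0, R4, (0, 1))
(8, 0, R2, (0, 1))
(8, 0, R7, (1,))

bar 0: v0=F3 v1=F4 downbeat P8
bar 1: v0=D3 v1=A3 downbeat P5
bar 2: v0=C3 v1=E3 downbeat M3
bar 3: v0=A2 v1=B2 downbeat M2
bar 4: v0=B2 v1=G3 downbeat m6
bar 5: v0=A2 v1=F3 downbeat m6
bar 6: v0=B2 v1=F3 downbeat TT
bar 7: v0=E3 v1=C4 downbeat m6
bar 8: v0=F3 v1=F4 downbeat P8
  -> R7 @ bar 1 tick 2 v(1,): B3->F3 leap 6st
  -> R7 @ bar 2 tick 0 v(1,): D4->E3 leap 10st
  -> R4 @ bar 3 tick 0 v(0, 1): A2/B2 M2 untreated
  -> R4 @ bar 4 tick 3 v(0, 1): B2/F3 TT untreated
  -> R4 @ bar 6 tick 0 v(0, 1): B2/F3 TT untreated
  -> R2 @ bar 8 tick 0 v(0, 1): E3/G3 m3 -> F3/F4 P8 similar
  -> R7 @ bar 8 tick 0 v(1,): G3->F4 leap 10st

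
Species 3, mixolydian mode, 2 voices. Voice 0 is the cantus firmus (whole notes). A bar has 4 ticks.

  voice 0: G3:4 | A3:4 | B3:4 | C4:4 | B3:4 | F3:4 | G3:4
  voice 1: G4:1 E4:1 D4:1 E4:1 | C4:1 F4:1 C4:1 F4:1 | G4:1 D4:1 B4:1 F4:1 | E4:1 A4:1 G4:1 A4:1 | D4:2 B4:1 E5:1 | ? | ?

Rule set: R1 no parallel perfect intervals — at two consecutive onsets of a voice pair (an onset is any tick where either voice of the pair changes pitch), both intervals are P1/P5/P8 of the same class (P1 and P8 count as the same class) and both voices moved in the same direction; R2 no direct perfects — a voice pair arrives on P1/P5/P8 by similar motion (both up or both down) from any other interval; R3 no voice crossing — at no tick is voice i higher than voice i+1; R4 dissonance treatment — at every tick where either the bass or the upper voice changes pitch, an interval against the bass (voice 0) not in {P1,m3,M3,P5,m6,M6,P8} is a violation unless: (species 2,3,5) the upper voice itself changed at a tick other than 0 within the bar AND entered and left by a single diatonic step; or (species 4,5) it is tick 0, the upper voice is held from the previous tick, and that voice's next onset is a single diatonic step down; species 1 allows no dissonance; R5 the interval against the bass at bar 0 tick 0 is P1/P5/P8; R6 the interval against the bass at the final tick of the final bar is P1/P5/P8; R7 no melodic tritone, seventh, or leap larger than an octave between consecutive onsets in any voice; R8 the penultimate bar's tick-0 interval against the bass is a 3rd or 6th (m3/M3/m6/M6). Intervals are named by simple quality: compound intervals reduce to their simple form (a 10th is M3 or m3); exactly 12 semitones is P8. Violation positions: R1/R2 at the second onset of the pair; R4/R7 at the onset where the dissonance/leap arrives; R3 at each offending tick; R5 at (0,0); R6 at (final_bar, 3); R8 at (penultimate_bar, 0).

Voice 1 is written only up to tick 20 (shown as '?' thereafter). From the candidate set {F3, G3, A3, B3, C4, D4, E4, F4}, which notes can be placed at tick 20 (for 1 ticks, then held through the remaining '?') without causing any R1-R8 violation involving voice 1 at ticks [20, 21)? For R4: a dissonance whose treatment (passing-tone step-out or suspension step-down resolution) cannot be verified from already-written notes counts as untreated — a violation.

{}

F3: violates R2,R7,R8
G3: violates R4,R7,R8
A3: violates R7
B3: violates R4,R7,R8
C4: violates R2,R7,R8
D4: violates R7
E4: violates R4,R8
F4: violates R2,R7,R8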